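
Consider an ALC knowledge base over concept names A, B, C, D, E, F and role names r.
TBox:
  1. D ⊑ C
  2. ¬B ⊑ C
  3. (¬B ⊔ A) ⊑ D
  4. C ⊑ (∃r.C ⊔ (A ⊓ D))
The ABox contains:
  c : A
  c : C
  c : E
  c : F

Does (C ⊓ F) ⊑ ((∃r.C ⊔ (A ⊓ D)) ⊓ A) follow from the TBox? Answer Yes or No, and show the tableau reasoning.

1. (C ⊓ F) ⊑ ((∃r.C ⊔ (A ⊓ D)) ⊓ A)  ⇔  ((C ⊓ F) ⊓ ((∀r.¬C ⊓ (¬A ⊔ ¬D)) ⊔ ¬A)) unsat w.r.t. T
   apply at x₀: C⊑(∃r.C ⊔ (A ⊓ D))
   open: L(x₀) ⊇ {B, C, F, ¬A, ∃r.C} (+ ∃-successors)
2. Hence (C ⊓ F) ⊑ ((∃r.C ⊔ (A ⊓ D)) ⊓ A): not entailed.

No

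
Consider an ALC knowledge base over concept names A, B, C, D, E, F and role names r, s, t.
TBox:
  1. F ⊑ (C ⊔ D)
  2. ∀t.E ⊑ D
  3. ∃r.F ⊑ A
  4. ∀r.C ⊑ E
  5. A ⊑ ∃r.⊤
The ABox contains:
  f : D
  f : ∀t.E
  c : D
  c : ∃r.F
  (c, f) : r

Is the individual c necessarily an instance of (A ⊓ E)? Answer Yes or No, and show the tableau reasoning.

1. c : (A ⊓ E)?  L(c) = {D, ∃r.F} ∪ {(¬A ⊔ ¬E)}
   apply at c: ∃r.F⊑A
   open: L(c) ⊇ {A, D, ¬E, ¬F, ∃r.F, …} (+ ∃-successors) — c ∉ (A ⊓ E) possible
2. Hence c : (A ⊓ E): not entailed.

No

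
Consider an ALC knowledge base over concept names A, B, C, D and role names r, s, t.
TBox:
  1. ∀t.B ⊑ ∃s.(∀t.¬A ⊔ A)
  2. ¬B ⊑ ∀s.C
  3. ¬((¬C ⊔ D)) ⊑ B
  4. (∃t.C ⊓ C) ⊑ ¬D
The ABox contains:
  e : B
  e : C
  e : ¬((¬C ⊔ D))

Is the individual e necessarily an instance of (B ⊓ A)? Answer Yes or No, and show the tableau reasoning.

1. e : (B ⊓ A)?  L(e) = {B, C, ¬((¬C ⊔ D))} ∪ {(¬B ⊔ ¬A)}
   open: L(e) ⊇ {B, C, ¬A, ¬D, ∃t.¬B} (+ ∃-successors) — e ∉ (B ⊓ A) possible
2. Hence e : (B ⊓ A): not entailed.

No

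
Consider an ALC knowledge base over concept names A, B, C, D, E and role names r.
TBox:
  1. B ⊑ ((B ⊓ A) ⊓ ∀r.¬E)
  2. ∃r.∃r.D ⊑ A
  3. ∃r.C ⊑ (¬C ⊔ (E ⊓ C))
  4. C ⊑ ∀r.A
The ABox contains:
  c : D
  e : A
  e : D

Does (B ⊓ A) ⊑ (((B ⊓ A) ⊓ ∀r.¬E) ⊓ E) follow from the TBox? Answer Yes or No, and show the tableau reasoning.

No

1. (B ⊓ A) ⊑ (((B ⊓ A) ⊓ ∀r.¬E) ⊓ E)  ⇔  ((B ⊓ A) ⊓ (((¬B ⊔ ¬A) ⊔ ∃r.E) ⊔ ¬E)) unsat w.r.t. T
   apply at x₀: B⊑((B ⊓ A) ⊓ ∀r.¬E)
   open: L(x₀) ⊇ {A, B, ¬C, ¬E, ∀r.¬C, …}
2. Hence (B ⊓ A) ⊑ (((B ⊓ A) ⊓ ∀r.¬E) ⊓ E): not entailed.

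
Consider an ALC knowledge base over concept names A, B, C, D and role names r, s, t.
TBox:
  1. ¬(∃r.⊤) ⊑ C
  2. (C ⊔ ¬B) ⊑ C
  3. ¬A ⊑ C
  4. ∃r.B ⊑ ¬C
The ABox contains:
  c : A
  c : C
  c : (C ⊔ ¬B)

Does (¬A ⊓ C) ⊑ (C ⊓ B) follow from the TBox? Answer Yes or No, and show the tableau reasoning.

1. (¬A ⊓ C) ⊑ (C ⊓ B)  ⇔  ((¬A ⊓ C) ⊓ (¬C ⊔ ¬B)) unsat w.r.t. T
   open: L(x₀) ⊇ {C, ¬A, ¬B, ∀r.¬B}
2. Hence (¬A ⊓ C) ⊑ (C ⊓ B): not entailed.

No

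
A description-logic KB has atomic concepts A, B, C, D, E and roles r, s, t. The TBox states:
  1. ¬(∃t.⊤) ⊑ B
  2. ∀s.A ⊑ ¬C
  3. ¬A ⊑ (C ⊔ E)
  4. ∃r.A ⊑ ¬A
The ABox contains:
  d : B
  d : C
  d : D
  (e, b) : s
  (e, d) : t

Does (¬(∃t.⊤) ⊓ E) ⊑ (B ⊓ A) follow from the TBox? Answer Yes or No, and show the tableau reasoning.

1. (¬(∃t.⊤) ⊓ E) ⊑ (B ⊓ A)  ⇔  ((∀t.⊥ ⊓ E) ⊓ (¬B ⊔ ¬A)) unsat w.r.t. T
   apply at x₀: ¬(∃t.⊤)⊑B
   open: L(x₀) ⊇ {B, E, ¬A, ∀t.⊥, ∃s.¬A} (+ ∃-successors)
2. Hence (¬(∃t.⊤) ⊓ E) ⊑ (B ⊓ A): not entailed.

No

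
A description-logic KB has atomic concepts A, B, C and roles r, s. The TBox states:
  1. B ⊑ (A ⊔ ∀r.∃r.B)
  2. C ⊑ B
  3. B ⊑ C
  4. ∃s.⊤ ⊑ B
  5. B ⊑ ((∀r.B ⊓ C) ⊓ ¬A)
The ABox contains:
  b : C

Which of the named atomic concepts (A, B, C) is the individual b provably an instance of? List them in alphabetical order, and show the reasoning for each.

{B, C}

1. b : A?  L(b) = {C} ∪ {¬A}
   apply at b: C⊑B
   open: L(b) ⊇ {B, C, ¬A, ∀r.B, ∀r.∃r.B} — b ∉ A possible
2. b : B?  L(b) = {C} ∪ {¬B}
   clash {B, ¬B} at b — b ∈ B
3. b : C?  L(b) = {C} ∪ {¬C}
   clash {C, ¬C} at b — b ∈ C
4. Entailed for b: {B, C}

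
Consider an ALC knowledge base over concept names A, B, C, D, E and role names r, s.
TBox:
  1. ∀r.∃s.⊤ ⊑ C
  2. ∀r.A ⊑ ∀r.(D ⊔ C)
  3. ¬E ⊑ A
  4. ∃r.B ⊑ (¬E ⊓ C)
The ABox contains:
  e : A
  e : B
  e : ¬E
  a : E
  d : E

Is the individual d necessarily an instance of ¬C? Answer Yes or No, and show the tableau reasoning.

1. d : ¬C?  L(d) = {E} ∪ {C}
   open: L(d) ⊇ {C, E, ∀r.¬B, ∃r.¬A} (+ ∃-successors) — d ∉ ¬C possible
2. Hence d : ¬C: not entailed.

No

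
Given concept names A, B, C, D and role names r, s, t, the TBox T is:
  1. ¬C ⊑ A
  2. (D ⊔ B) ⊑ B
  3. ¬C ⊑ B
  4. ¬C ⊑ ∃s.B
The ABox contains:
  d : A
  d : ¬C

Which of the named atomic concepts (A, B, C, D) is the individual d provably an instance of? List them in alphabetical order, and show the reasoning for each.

{A, B}

1. d : A?  L(d) = {A, ¬C} ∪ {¬A}
   clash {A, ¬A} at d — d ∈ A
2. d : B?  L(d) = {A, ¬C} ∪ {¬B}
   clash {B, ¬B} at d — d ∈ B
3. d : C?  L(d) = {A, ¬C} ∪ {¬C}
   apply at d: ¬C⊑B; ¬C⊑∃s.B
   open: L(d) ⊇ {A, B, ¬C, ∃s.B} (+ ∃-successors) — d ∉ C possible
4. d : D?  L(d) = {A, ¬C} ∪ {¬D}
   apply at d: ¬C⊑B; ¬C⊑∃s.B
   open: L(d) ⊇ {A, B, ¬C, ¬D, ∃s.B} (+ ∃-successors) — d ∉ D possible
5. Entailed for d: {A, B}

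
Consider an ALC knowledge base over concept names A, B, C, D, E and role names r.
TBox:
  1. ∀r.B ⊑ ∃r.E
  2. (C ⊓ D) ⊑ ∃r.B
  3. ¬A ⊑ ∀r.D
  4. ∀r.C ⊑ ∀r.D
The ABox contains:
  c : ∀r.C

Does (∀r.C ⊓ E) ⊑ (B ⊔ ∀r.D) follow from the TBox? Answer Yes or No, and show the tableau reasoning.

1. (∀r.C ⊓ E) ⊑ (B ⊔ ∀r.D)  ⇔  ((∀r.C ⊓ E) ⊓ (¬B ⊓ ∃r.¬D)) unsat w.r.t. T
   all branches close; clash {D, ¬D} at an ∃-successor
2. Hence (∀r.C ⊓ E) ⊑ (B ⊔ ∀r.D): entailed.

Yes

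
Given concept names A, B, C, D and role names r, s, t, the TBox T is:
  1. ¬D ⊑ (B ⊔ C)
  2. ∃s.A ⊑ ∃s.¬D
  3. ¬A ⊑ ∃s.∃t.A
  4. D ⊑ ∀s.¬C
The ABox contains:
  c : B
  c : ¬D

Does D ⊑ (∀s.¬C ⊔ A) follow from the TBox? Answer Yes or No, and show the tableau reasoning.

1. D ⊑ (∀s.¬C ⊔ A)  ⇔  (D ⊓ (∃s.C ⊓ ¬A)) unsat w.r.t. T
   all branches close; clash {C, ¬C} at an ∃-successor
2. Hence D ⊑ (∀s.¬C ⊔ A): entailed.

Yes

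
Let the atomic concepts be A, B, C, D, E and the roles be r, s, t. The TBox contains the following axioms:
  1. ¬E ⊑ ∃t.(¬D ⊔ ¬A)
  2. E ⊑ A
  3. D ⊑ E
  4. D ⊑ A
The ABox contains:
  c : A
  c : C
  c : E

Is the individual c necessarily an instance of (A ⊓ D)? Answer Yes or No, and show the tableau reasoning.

1. c : (A ⊓ D)?  L(c) = {A, C, E} ∪ {(¬A ⊔ ¬D)}
   open: L(c) ⊇ {A, C, E, ¬D} — c ∉ (A ⊓ D) possible
2. Hence c : (A ⊓ D): not entailed.

No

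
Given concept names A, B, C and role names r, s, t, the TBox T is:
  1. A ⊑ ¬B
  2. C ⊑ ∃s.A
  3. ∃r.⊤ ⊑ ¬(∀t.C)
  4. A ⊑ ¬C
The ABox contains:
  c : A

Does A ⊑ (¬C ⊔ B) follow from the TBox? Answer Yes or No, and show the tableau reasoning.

1. A ⊑ (¬C ⊔ B)  ⇔  (A ⊓ (C ⊓ ¬B)) unsat w.r.t. T
   all branches close; clash {C, ¬C} at x₀
2. Hence A ⊑ (¬C ⊔ B): entailed.

Yes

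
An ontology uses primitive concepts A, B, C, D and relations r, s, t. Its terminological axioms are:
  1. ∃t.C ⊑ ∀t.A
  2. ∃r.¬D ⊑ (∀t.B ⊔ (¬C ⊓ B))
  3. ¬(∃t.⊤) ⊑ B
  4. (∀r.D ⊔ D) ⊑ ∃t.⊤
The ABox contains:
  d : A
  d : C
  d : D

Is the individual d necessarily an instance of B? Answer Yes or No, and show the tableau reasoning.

No

1. d : B?  L(d) = {A, C, D} ∪ {¬B}
   open: L(d) ⊇ {A, C, D, ¬B, ∀r.D, …} (+ ∃-successors) — d ∉ B possible
2. Hence d : B: not entailed.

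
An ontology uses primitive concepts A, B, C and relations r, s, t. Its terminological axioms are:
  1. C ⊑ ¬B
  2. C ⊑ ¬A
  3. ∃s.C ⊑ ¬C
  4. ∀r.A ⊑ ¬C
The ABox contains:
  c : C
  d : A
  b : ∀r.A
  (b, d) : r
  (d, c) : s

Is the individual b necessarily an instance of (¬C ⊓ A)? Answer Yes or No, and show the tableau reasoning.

No

1. b : (¬C ⊓ A)?  L(b) = {∀r.A} ∪ {(C ⊔ ¬A)}
   apply at b: ∀r.A⊑¬C
   open: L(b) ⊇ {¬A, ¬C, ∀r.A} — b ∉ (¬C ⊓ A) possible
2. Hence b : (¬C ⊓ A): not entailed.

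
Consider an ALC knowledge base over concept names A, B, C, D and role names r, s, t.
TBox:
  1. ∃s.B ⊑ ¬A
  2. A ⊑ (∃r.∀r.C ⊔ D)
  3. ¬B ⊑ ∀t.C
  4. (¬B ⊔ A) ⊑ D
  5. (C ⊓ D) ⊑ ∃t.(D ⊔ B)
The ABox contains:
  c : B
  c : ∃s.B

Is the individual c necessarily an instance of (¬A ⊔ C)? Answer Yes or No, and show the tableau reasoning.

1. c : (¬A ⊔ C)?  L(c) = {B, ∃s.B} ∪ {(A ⊓ ¬C)}
   clash {A, ¬A} at c — c ∈ (¬A ⊔ C)
2. Hence c : (¬A ⊔ C): entailed.

Yes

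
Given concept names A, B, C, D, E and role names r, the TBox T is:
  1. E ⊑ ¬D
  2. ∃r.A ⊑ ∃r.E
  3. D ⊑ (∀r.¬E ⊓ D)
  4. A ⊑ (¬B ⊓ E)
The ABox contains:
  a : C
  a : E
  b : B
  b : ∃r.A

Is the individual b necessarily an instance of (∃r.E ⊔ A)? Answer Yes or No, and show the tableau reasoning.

Yes

1. b : (∃r.E ⊔ A)?  L(b) = {B, ∃r.A} ∪ {(∀r.¬E ⊓ ¬A)}
   clash {E, ¬E} at an ∃-successor — b ∈ (∃r.E ⊔ A)
2. Hence b : (∃r.E ⊔ A): entailed.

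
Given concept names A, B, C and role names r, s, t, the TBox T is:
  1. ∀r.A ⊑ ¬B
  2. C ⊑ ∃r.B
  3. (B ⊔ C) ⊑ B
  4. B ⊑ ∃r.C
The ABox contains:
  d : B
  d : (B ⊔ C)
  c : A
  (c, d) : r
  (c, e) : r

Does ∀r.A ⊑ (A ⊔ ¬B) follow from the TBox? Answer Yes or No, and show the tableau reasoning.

Yes

1. ∀r.A ⊑ (A ⊔ ¬B)  ⇔  (∀r.A ⊓ (¬A ⊓ B)) unsat w.r.t. T
   all branches close; clash {B, ¬B} at x₀
2. Hence ∀r.A ⊑ (A ⊔ ¬B): entailed.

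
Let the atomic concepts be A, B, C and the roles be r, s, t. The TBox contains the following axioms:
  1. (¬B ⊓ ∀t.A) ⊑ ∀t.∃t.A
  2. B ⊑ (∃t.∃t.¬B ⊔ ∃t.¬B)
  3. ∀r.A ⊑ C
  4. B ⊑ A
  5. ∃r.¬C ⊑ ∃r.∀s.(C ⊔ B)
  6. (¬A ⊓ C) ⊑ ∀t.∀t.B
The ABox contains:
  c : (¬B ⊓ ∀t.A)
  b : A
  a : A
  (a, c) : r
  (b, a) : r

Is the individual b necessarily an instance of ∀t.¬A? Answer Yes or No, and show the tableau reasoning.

1. b : ∀t.¬A?  L(b) = {A} ∪ {∃t.A}
   open: L(b) ⊇ {A, B, ∀r.C, ∃r.¬A, ∃t.A, …} (+ ∃-successors) — b ∉ ∀t.¬A possible
2. Hence b : ∀t.¬A: not entailed.

No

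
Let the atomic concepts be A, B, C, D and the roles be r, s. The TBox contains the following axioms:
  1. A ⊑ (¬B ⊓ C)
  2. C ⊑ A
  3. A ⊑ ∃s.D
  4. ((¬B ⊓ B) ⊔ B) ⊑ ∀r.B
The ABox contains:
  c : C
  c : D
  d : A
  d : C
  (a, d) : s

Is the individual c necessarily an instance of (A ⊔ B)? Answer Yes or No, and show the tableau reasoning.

1. c : (A ⊔ B)?  L(c) = {C, D} ∪ {(¬A ⊓ ¬B)}
   clash {A, ¬A} at c — c ∈ (A ⊔ B)
2. Hence c : (A ⊔ B): entailed.

Yes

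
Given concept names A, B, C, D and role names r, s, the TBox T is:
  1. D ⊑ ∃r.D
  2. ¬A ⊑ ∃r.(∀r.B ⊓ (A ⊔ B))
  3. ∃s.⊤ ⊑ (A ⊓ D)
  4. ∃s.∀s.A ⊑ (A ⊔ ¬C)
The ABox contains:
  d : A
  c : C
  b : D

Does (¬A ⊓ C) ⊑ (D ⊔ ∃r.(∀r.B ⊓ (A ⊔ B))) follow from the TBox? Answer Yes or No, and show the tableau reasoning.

1. (¬A ⊓ C) ⊑ (D ⊔ ∃r.(∀r.B ⊓ (A ⊔ B)))  ⇔  ((¬A ⊓ C) ⊓ (¬D ⊓ ∀r.(∃r.¬B ⊔ (¬A ⊓ ¬B)))) unsat w.r.t. T
   all branches close; clash {A, ¬A} at x₀
2. Hence (¬A ⊓ C) ⊑ (D ⊔ ∃r.(∀r.B ⊓ (A ⊔ B))): entailed.

Yes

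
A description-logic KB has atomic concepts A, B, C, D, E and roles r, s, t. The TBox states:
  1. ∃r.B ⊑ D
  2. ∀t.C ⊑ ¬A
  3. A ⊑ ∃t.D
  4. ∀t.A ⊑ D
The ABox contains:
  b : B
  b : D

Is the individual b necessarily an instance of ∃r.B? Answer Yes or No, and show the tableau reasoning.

1. b : ∃r.B?  L(b) = {B, D} ∪ {∀r.¬B}
   open: L(b) ⊇ {B, D, ¬A, ∀r.¬B} — b ∉ ∃r.B possible
2. Hence b : ∃r.B: not entailed.

No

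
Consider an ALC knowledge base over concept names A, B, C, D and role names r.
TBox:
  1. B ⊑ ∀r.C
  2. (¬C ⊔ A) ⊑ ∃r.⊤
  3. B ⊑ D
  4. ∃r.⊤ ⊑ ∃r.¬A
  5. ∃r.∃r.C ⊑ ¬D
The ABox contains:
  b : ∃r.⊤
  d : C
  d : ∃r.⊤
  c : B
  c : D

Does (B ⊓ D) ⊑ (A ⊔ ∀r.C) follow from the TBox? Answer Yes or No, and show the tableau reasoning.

Yes

1. (B ⊓ D) ⊑ (A ⊔ ∀r.C)  ⇔  ((B ⊓ D) ⊓ (¬A ⊓ ∃r.¬C)) unsat w.r.t. T
   all branches close; clash {D, ¬D} at x₀
2. Hence (B ⊓ D) ⊑ (A ⊔ ∀r.C): entailed.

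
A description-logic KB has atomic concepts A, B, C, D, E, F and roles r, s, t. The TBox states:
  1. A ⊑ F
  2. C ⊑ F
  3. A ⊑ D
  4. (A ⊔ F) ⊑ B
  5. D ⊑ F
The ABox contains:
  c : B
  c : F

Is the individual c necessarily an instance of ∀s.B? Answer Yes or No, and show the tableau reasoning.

No

1. c : ∀s.B?  L(c) = {B, F} ∪ {∃s.¬B}
   open: L(c) ⊇ {B, F, ¬A, ∃s.¬B} (+ ∃-successors) — c ∉ ∀s.B possible
2. Hence c : ∀s.B: not entailed.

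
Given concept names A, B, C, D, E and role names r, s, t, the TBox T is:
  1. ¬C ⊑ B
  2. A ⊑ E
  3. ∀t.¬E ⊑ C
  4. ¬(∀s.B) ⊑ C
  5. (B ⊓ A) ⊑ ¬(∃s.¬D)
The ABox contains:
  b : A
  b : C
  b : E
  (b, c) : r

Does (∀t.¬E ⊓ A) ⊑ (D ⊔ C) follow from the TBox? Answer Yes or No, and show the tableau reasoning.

Yes

1. (∀t.¬E ⊓ A) ⊑ (D ⊔ C)  ⇔  ((∀t.¬E ⊓ A) ⊓ (¬D ⊓ ¬C)) unsat w.r.t. T
   all branches close; clash {C, ¬C} at x₀
2. Hence (∀t.¬E ⊓ A) ⊑ (D ⊔ C): entailed.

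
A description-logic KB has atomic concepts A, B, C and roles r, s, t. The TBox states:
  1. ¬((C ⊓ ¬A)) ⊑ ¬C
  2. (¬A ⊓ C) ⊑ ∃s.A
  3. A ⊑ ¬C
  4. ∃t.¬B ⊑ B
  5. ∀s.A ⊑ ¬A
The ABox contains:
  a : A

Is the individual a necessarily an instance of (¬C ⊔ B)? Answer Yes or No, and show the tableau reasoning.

Yes

1. a : (¬C ⊔ B)?  L(a) = {A} ∪ {(C ⊓ ¬B)}
   clash {C, ¬C} at a — a ∈ (¬C ⊔ B)
2. Hence a : (¬C ⊔ B): entailed.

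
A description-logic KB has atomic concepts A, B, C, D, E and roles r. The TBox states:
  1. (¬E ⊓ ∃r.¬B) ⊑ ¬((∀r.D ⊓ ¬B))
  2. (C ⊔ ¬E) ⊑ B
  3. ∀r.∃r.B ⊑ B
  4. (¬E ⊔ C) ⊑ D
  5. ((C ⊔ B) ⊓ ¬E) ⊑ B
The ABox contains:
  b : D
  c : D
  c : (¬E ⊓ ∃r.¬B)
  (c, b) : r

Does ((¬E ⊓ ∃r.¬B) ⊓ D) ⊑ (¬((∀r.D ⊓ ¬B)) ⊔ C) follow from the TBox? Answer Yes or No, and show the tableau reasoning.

Yes

1. ((¬E ⊓ ∃r.¬B) ⊓ D) ⊑ (¬((∀r.D ⊓ ¬B)) ⊔ C)  ⇔  (((¬E ⊓ ∃r.¬B) ⊓ D) ⊓ ((∀r.D ⊓ ¬B) ⊓ ¬C)) unsat w.r.t. T
   all branches close; clash {B, ¬B} at x₀
2. Hence ((¬E ⊓ ∃r.¬B) ⊓ D) ⊑ (¬((∀r.D ⊓ ¬B)) ⊔ C): entailed.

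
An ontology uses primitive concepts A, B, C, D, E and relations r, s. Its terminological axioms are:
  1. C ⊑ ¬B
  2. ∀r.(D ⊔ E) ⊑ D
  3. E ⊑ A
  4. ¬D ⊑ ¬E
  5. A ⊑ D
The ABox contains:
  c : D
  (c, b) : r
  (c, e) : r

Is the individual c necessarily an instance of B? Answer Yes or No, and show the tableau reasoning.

1. c : B?  L(c) = {D} ∪ {¬B}
   open: L(c) ⊇ {D, ¬B, ¬E} — c ∉ B possible
2. Hence c : B: not entailed.

No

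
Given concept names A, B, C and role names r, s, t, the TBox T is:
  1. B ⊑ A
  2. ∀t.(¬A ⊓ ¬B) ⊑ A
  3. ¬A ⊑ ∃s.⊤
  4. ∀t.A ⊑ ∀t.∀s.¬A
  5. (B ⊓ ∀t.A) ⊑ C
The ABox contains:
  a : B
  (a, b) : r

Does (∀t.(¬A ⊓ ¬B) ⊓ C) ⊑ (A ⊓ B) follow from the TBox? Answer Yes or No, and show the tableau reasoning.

No

1. (∀t.(¬A ⊓ ¬B) ⊓ C) ⊑ (A ⊓ B)  ⇔  ((∀t.(¬A ⊓ ¬B) ⊓ C) ⊓ (¬A ⊔ ¬B)) unsat w.r.t. T
   apply at x₀: ∀t.(¬A ⊓ ¬B)⊑A
   open: L(x₀) ⊇ {A, C, ¬B, ∀t.(¬A ⊓ ¬B), ∃t.¬A} (+ ∃-successors)
2. Hence (∀t.(¬A ⊓ ¬B) ⊓ C) ⊑ (A ⊓ B): not entailed.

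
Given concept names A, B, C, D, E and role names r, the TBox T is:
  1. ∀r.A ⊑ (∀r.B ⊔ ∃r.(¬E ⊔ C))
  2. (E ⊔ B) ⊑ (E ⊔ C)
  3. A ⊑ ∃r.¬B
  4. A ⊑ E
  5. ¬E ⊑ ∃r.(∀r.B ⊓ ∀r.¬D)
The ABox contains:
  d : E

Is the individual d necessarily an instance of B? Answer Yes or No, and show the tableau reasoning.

No

1. d : B?  L(d) = {E} ∪ {¬B}
   open: L(d) ⊇ {E, ¬A, ¬B, ∃r.¬A} (+ ∃-successors) — d ∉ B possible
2. Hence d : B: not entailed.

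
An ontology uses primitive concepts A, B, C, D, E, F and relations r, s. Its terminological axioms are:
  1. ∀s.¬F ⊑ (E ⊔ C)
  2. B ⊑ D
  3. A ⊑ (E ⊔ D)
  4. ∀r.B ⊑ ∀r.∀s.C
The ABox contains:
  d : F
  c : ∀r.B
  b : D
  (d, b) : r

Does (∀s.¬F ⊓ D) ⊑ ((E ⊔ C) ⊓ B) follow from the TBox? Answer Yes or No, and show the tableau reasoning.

1. (∀s.¬F ⊓ D) ⊑ ((E ⊔ C) ⊓ B)  ⇔  ((∀s.¬F ⊓ D) ⊓ ((¬E ⊓ ¬C) ⊔ ¬B)) unsat w.r.t. T
   apply at x₀: ∀s.¬F⊑(E ⊔ C)
   open: L(x₀) ⊇ {D, E, ¬A, ¬B, ∀s.¬F, …} (+ ∃-successors)
2. Hence (∀s.¬F ⊓ D) ⊑ ((E ⊔ C) ⊓ B): not entailed.

No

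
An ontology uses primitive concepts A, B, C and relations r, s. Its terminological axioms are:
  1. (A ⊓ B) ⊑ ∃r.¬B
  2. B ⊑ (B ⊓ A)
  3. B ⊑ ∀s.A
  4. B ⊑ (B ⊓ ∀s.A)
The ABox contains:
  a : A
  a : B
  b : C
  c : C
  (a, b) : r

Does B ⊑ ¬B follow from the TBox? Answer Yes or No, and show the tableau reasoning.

No

1. B ⊑ ¬B  ⇔  (B ⊓ B) unsat w.r.t. T
   apply at x₀: B⊑(B ⊓ A); B⊑∀s.A; B⊑(B ⊓ ∀s.A)
   open: L(x₀) ⊇ {A, B, ∀s.A, ∃r.¬B} (+ ∃-successors)
2. Hence B ⊑ ¬B: not entailed.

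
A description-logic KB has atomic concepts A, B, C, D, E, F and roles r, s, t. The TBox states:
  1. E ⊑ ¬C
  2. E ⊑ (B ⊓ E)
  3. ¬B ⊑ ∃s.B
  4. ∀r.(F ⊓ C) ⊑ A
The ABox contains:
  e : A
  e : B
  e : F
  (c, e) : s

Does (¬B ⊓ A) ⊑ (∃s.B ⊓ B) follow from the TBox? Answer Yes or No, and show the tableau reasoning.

1. (¬B ⊓ A) ⊑ (∃s.B ⊓ B)  ⇔  ((¬B ⊓ A) ⊓ (∀s.¬B ⊔ ¬B)) unsat w.r.t. T
   apply at x₀: ¬B⊑∃s.B
   open: L(x₀) ⊇ {A, ¬B, ¬E, ∃s.B} (+ ∃-successors)
2. Hence (¬B ⊓ A) ⊑ (∃s.B ⊓ B): not entailed.

No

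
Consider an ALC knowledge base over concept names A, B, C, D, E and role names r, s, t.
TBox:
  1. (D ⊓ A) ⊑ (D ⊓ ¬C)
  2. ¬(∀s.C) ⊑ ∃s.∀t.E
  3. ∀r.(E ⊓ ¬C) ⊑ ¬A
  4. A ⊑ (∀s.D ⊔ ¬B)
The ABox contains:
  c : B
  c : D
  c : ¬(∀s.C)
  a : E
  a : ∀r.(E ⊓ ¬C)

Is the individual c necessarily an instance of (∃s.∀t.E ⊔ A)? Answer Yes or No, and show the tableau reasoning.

Yes

1. c : (∃s.∀t.E ⊔ A)?  L(c) = {B, D, ¬(∀s.C)} ∪ {(∀s.∃t.¬E ⊓ ¬A)}
   clash {E, ¬E} at an ∃-successor — c ∈ (∃s.∀t.E ⊔ A)
2. Hence c : (∃s.∀t.E ⊔ A): entailed.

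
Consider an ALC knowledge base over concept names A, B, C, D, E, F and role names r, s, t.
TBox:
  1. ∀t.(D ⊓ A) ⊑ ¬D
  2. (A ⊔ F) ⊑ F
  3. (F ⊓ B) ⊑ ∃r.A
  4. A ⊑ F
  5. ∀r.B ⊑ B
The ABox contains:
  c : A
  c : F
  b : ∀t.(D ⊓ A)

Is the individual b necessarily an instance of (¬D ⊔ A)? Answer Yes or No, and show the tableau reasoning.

Yes

1. b : (¬D ⊔ A)?  L(b) = {∀t.(D ⊓ A)} ∪ {(D ⊓ ¬A)}
   clash {D, ¬D} at b — b ∈ (¬D ⊔ A)
2. Hence b : (¬D ⊔ A): entailed.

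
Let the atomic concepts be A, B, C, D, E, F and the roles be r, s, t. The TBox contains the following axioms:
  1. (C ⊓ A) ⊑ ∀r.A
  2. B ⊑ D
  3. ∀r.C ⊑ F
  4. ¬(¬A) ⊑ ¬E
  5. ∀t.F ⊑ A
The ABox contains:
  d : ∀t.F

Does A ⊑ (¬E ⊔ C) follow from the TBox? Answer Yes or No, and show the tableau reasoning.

1. A ⊑ (¬E ⊔ C)  ⇔  (A ⊓ (E ⊓ ¬C)) unsat w.r.t. T
   all branches close; clash {E, ¬E} at x₀
2. Hence A ⊑ (¬E ⊔ C): entailed.

Yes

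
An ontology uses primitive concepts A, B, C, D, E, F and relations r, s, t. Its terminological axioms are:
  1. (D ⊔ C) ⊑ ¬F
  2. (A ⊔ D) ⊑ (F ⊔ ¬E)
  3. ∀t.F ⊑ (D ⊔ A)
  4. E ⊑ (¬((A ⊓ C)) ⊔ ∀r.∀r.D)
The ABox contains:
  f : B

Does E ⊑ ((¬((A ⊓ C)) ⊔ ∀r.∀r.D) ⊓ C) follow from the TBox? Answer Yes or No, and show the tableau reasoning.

1. E ⊑ ((¬((A ⊓ C)) ⊔ ∀r.∀r.D) ⊓ C)  ⇔  (E ⊓ (((A ⊓ C) ⊓ ∃r.∃r.¬D) ⊔ ¬C)) unsat w.r.t. T
   apply at x₀: E⊑(¬((A ⊓ C)) ⊔ ∀r.∀r.D)
   open: L(x₀) ⊇ {E, ¬A, ¬C, ¬D, ∃t.¬F} (+ ∃-successors)
2. Hence E ⊑ ((¬((A ⊓ C)) ⊔ ∀r.∀r.D) ⊓ C): not entailed.

No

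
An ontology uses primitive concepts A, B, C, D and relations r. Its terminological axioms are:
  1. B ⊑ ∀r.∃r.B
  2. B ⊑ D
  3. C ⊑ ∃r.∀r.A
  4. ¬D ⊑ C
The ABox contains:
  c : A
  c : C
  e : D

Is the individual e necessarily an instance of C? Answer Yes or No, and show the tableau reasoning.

1. e : C?  L(e) = {D} ∪ {¬C}
   open: L(e) ⊇ {D, ¬B, ¬C} — e ∉ C possible
2. Hence e : C: not entailed.

No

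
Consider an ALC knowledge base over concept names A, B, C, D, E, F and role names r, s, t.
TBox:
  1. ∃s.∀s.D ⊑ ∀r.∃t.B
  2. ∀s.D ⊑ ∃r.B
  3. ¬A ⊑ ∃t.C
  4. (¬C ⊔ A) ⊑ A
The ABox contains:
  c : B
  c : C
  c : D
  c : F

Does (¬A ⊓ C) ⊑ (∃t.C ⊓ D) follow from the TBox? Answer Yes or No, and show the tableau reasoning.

1. (¬A ⊓ C) ⊑ (∃t.C ⊓ D)  ⇔  ((¬A ⊓ C) ⊓ (∀t.¬C ⊔ ¬D)) unsat w.r.t. T
   apply at x₀: ¬A⊑∃t.C
   open: L(x₀) ⊇ {C, ¬A, ¬D, ∀s.∃s.¬D, ∃s.¬D, …} (+ ∃-successors)
2. Hence (¬A ⊓ C) ⊑ (∃t.C ⊓ D): not entailed.

No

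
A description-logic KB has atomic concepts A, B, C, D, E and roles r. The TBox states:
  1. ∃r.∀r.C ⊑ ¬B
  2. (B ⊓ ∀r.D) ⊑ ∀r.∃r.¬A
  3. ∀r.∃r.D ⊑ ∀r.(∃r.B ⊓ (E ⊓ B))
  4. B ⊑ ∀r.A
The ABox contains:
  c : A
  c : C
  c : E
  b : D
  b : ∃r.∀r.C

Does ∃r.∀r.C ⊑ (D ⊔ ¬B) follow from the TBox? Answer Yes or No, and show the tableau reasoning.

1. ∃r.∀r.C ⊑ (D ⊔ ¬B)  ⇔  (∃r.∀r.C ⊓ (¬D ⊓ B)) unsat w.r.t. T
   all branches close; clash {B, ¬B} at x₀
2. Hence ∃r.∀r.C ⊑ (D ⊔ ¬B): entailed.

Yes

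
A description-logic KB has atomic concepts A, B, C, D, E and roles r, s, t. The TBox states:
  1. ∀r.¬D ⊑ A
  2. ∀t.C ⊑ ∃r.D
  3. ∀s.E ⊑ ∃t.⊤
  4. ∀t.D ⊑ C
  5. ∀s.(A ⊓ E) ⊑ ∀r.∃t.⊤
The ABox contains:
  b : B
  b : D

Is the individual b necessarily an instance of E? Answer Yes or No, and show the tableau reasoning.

1. b : E?  L(b) = {B, D} ∪ {¬E}
   open: L(b) ⊇ {B, D, ¬E, ∃r.D, ∃s.(¬A ⊔ ¬E), …} (+ ∃-successors) — b ∉ E possible
2. Hence b : E: not entailed.

No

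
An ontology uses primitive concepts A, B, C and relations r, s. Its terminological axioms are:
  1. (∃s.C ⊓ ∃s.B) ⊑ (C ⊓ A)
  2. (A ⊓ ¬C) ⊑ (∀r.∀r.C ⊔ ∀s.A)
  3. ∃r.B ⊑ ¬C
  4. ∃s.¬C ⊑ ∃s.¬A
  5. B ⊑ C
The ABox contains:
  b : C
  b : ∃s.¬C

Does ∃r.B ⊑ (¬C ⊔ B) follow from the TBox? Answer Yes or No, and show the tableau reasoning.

Yes

1. ∃r.B ⊑ (¬C ⊔ B)  ⇔  (∃r.B ⊓ (C ⊓ ¬B)) unsat w.r.t. T
   all branches close; clash {C, ¬C} at x₀
2. Hence ∃r.B ⊑ (¬C ⊔ B): entailed.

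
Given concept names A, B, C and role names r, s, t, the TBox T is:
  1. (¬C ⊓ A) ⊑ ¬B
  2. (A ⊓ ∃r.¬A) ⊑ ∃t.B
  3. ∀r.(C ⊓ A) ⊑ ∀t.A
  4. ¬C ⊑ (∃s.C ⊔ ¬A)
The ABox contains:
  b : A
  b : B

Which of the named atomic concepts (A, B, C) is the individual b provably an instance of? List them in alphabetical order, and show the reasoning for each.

{A, B, C}

1. b : A?  L(b) = {A, B} ∪ {¬A}
   clash {A, ¬A} at b — b ∈ A
2. b : B?  L(b) = {A, B} ∪ {¬B}
   clash {B, ¬B} at b — b ∈ B
3. b : C?  L(b) = {A, B} ∪ {¬C}
   clash {B, ¬B} at b — b ∈ C
4. Entailed for b: {A, B, C}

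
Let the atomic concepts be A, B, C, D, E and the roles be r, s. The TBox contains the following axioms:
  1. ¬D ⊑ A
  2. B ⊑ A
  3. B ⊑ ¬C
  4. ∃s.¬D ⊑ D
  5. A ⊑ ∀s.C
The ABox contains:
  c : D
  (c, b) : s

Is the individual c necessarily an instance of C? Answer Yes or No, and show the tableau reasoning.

No

1. c : C?  L(c) = {D} ∪ {¬C}
   open: L(c) ⊇ {D, ¬A, ¬B, ¬C} — c ∉ C possible
2. Hence c : C: not entailed.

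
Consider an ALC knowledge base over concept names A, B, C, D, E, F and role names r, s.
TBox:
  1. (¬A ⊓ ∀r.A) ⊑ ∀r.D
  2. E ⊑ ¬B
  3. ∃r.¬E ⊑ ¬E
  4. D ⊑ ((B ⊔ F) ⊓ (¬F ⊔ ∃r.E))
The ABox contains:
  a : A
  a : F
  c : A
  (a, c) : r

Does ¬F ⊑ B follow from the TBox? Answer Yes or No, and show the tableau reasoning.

No

1. ¬F ⊑ B  ⇔  (¬F ⊓ ¬B) unsat w.r.t. T
   open: L(x₀) ⊇ {A, ¬B, ¬D, ¬F, ∀r.E}
2. Hence ¬F ⊑ B: not entailed.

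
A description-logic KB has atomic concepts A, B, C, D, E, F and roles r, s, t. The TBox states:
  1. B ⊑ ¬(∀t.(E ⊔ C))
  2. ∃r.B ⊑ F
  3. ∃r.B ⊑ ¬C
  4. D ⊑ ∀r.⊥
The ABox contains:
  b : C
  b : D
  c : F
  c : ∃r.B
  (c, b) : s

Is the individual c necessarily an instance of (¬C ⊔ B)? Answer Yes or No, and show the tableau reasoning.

1. c : (¬C ⊔ B)?  L(c) = {F, ∃r.B} ∪ {(C ⊓ ¬B)}
   clash {C, ¬C} at c — c ∈ (¬C ⊔ B)
2. Hence c : (¬C ⊔ B): entailed.

Yes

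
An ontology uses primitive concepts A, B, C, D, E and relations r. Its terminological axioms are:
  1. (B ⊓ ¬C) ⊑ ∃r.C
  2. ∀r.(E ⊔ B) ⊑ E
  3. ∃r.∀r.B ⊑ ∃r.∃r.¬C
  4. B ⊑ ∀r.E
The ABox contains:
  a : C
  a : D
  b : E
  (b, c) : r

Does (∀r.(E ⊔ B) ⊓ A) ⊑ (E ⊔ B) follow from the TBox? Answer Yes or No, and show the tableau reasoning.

1. (∀r.(E ⊔ B) ⊓ A) ⊑ (E ⊔ B)  ⇔  ((∀r.(E ⊔ B) ⊓ A) ⊓ (¬E ⊓ ¬B)) unsat w.r.t. T
   all branches close; clash {E, ¬E} at x₀
2. Hence (∀r.(E ⊔ B) ⊓ A) ⊑ (E ⊔ B): entailed.

Yes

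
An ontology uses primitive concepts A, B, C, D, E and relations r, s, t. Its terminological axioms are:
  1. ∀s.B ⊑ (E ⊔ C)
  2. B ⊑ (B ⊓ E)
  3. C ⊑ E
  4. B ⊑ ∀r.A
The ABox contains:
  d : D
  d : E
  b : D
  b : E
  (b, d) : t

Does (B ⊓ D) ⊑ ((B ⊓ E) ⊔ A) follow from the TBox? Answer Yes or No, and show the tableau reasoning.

1. (B ⊓ D) ⊑ ((B ⊓ E) ⊔ A)  ⇔  ((B ⊓ D) ⊓ ((¬B ⊔ ¬E) ⊓ ¬A)) unsat w.r.t. T
   all branches close; clash {E, ¬E} at x₀
2. Hence (B ⊓ D) ⊑ ((B ⊓ E) ⊔ A): entailed.

Yes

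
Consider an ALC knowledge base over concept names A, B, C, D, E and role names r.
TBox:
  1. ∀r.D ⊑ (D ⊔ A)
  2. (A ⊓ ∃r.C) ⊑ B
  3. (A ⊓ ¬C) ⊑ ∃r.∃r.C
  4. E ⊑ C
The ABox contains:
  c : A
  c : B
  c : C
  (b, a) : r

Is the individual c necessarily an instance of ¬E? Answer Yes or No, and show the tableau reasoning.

1. c : ¬E?  L(c) = {A, B, C} ∪ {E}
   open: L(c) ⊇ {A, B, C, E, ∃r.¬D} (+ ∃-successors) — c ∉ ¬E possible
2. Hence c : ¬E: not entailed.

No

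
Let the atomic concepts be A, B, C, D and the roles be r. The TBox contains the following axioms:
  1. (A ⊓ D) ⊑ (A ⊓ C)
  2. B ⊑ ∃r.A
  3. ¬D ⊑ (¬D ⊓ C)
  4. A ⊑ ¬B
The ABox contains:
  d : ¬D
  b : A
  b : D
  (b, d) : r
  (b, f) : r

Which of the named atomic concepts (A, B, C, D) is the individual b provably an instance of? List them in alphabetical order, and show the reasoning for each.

1. b : A?  L(b) = {A, D} ∪ {¬A}
   clash {A, ¬A} at b — b ∈ A
2. b : B?  L(b) = {A, D} ∪ {¬B}
   open: L(b) ⊇ {A, C, D, ¬B} — b ∉ B possible
3. b : C?  L(b) = {A, D} ∪ {¬C}
   clash {C, ¬C} at b — b ∈ C
4. b : D?  L(b) = {A, D} ∪ {¬D}
   clash {D, ¬D} at b — b ∈ D
5. Entailed for b: {A, C, D}

{A, C, D}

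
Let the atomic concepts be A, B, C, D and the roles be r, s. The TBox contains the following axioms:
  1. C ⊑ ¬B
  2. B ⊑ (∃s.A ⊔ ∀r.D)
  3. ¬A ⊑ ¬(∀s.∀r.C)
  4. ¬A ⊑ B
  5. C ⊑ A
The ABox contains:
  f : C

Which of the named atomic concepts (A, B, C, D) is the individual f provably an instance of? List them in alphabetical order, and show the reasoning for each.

{A, C}

1. f : A?  L(f) = {C} ∪ {¬A}
   clash {A, ¬A} at f — f ∈ A
2. f : B?  L(f) = {C} ∪ {¬B}
   apply at f: C⊑A
   open: L(f) ⊇ {A, C, ¬B} — f ∉ B possible
3. f : C?  L(f) = {C} ∪ {¬C}
   clash {C, ¬C} at f — f ∈ C
4. f : D?  L(f) = {C} ∪ {¬D}
   apply at f: C⊑¬B; C⊑A
   open: L(f) ⊇ {A, C, ¬B, ¬D} — f ∉ D possible
5. Entailed for f: {A, C}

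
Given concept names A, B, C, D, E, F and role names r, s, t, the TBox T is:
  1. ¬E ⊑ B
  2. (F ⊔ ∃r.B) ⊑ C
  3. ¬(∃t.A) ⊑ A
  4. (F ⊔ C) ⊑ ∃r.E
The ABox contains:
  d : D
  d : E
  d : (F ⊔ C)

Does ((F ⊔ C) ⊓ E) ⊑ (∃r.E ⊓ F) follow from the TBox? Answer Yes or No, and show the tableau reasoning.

1. ((F ⊔ C) ⊓ E) ⊑ (∃r.E ⊓ F)  ⇔  (((F ⊔ C) ⊓ E) ⊓ (∀r.¬E ⊔ ¬F)) unsat w.r.t. T
   apply at x₀: (F ⊔ C)⊑∃r.E
   open: L(x₀) ⊇ {C, E, ¬F, ∃r.E, ∃t.A} (+ ∃-successors)
2. Hence ((F ⊔ C) ⊓ E) ⊑ (∃r.E ⊓ F): not entailed.

No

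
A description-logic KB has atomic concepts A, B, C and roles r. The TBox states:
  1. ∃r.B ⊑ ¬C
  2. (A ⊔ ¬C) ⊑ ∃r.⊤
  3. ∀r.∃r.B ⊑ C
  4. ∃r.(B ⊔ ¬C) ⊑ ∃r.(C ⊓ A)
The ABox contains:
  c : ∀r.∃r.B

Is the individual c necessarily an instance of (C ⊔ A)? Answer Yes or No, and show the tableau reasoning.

1. c : (C ⊔ A)?  L(c) = {∀r.∃r.B} ∪ {(¬C ⊓ ¬A)}
   clash {C, ¬C} at c — c ∈ (C ⊔ A)
2. Hence c : (C ⊔ A): entailed.

Yes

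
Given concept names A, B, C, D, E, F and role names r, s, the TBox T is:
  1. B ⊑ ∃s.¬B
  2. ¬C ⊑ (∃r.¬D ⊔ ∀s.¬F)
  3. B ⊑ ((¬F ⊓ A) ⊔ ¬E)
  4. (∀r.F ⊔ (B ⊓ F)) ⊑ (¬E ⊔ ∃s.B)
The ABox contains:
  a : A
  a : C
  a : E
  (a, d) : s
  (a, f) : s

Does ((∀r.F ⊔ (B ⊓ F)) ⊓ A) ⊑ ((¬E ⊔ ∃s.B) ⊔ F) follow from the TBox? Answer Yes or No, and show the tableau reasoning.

1. ((∀r.F ⊔ (B ⊓ F)) ⊓ A) ⊑ ((¬E ⊔ ∃s.B) ⊔ F)  ⇔  (((∀r.F ⊔ (B ⊓ F)) ⊓ A) ⊓ ((E ⊓ ∀s.¬B) ⊓ ¬F)) unsat w.r.t. T
   all branches close; clash {F, ¬F} at x₀
2. Hence ((∀r.F ⊔ (B ⊓ F)) ⊓ A) ⊑ ((¬E ⊔ ∃s.B) ⊔ F): entailed.

Yes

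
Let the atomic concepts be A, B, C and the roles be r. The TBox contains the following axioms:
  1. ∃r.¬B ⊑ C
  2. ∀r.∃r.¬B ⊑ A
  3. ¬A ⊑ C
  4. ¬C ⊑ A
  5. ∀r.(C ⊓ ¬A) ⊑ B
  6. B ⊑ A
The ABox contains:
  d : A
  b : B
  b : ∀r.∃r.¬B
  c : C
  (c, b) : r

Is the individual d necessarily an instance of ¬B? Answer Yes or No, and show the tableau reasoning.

1. d : ¬B?  L(d) = {A} ∪ {B}
   open: L(d) ⊇ {A, B, ∀r.B} — d ∉ ¬B possible
2. Hence d : ¬B: not entailed.

No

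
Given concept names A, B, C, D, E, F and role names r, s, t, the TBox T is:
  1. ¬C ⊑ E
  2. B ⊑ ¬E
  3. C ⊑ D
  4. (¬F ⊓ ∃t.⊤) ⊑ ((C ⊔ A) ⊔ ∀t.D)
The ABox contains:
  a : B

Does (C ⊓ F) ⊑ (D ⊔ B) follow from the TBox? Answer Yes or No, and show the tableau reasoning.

1. (C ⊓ F) ⊑ (D ⊔ B)  ⇔  ((C ⊓ F) ⊓ (¬D ⊓ ¬B)) unsat w.r.t. T
   all branches close; clash {D, ¬D} at x₀
2. Hence (C ⊓ F) ⊑ (D ⊔ B): entailed.

Yes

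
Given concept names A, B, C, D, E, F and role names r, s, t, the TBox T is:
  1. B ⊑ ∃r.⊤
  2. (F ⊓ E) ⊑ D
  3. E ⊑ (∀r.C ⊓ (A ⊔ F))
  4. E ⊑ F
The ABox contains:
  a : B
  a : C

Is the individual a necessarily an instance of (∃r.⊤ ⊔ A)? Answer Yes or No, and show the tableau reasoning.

Yes

1. a : (∃r.⊤ ⊔ A)?  L(a) = {B, C} ∪ {(∀r.⊥ ⊓ ¬A)}
   clash ⊥ at an ∃-successor — a ∈ (∃r.⊤ ⊔ A)
2. Hence a : (∃r.⊤ ⊔ A): entailed.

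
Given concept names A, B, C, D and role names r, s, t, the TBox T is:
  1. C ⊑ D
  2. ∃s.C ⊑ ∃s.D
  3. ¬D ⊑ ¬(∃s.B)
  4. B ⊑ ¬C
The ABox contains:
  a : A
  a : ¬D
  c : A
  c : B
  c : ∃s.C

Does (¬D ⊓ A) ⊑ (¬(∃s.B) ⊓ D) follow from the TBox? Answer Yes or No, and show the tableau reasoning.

1. (¬D ⊓ A) ⊑ (¬(∃s.B) ⊓ D)  ⇔  ((¬D ⊓ A) ⊓ (∃s.B ⊔ ¬D)) unsat w.r.t. T
   apply at x₀: ¬D⊑¬(∃s.B)
   open: L(x₀) ⊇ {A, ¬B, ¬C, ¬D, ∀s.¬B, …}
2. Hence (¬D ⊓ A) ⊑ (¬(∃s.B) ⊓ D): not entailed.

No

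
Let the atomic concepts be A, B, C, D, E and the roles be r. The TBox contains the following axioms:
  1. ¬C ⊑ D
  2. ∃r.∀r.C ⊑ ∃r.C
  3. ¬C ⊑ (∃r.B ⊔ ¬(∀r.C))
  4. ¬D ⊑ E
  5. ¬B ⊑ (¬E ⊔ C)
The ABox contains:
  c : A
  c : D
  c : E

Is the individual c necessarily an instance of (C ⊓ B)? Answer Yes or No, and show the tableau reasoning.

1. c : (C ⊓ B)?  L(c) = {A, D, E} ∪ {(¬C ⊔ ¬B)}
   open: L(c) ⊇ {A, B, D, E, ¬C, …} (+ ∃-successors) — c ∉ (C ⊓ B) possible
2. Hence c : (C ⊓ B): not entailed.

No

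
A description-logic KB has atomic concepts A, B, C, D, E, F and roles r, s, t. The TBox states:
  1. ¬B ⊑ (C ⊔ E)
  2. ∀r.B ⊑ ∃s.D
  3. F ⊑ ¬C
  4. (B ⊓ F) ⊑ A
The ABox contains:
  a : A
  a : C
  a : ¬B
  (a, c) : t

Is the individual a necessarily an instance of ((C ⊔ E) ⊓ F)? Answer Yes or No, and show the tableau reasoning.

No

1. a : ((C ⊔ E) ⊓ F)?  L(a) = {A, C, ¬B} ∪ {((¬C ⊓ ¬E) ⊔ ¬F)}
   apply at a: ¬B⊑(C ⊔ E)
   open: L(a) ⊇ {A, C, ¬B, ¬F, ∃r.¬B} (+ ∃-successors) — a ∉ ((C ⊔ E) ⊓ F) possible
2. Hence a : ((C ⊔ E) ⊓ F): not entailed.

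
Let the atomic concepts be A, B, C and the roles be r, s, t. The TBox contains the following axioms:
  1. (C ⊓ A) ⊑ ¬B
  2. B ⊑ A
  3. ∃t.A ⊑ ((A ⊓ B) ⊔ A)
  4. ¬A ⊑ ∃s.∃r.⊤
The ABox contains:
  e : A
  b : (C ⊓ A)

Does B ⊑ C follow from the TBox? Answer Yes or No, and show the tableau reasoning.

1. B ⊑ C  ⇔  (B ⊓ ¬C) unsat w.r.t. T
   apply at x₀: B⊑A
   open: L(x₀) ⊇ {A, B, ¬C, ∀t.¬A}
2. Hence B ⊑ C: not entailed.

No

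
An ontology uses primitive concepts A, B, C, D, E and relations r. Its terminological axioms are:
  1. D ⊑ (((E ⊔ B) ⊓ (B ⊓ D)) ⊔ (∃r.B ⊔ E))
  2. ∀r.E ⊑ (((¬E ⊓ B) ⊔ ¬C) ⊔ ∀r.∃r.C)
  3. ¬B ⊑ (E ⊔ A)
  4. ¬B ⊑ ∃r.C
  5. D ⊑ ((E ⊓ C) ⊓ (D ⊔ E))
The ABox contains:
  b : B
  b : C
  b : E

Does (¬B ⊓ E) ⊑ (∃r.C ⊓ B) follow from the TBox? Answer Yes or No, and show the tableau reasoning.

1. (¬B ⊓ E) ⊑ (∃r.C ⊓ B)  ⇔  ((¬B ⊓ E) ⊓ (∀r.¬C ⊔ ¬B)) unsat w.r.t. T
   apply at x₀: ¬B⊑(E ⊔ A); ¬B⊑∃r.C
   open: L(x₀) ⊇ {E, ¬B, ¬D, ∃r.C, ∃r.¬E} (+ ∃-successors)
2. Hence (¬B ⊓ E) ⊑ (∃r.C ⊓ B): not entailed.

No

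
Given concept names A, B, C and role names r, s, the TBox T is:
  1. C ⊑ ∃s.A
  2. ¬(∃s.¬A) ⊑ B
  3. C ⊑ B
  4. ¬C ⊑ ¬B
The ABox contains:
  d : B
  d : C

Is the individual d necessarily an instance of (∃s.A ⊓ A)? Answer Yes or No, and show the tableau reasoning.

No

1. d : (∃s.A ⊓ A)?  L(d) = {B, C} ∪ {(∀s.¬A ⊔ ¬A)}
   apply at d: C⊑∃s.A
   open: L(d) ⊇ {B, C, ¬A, ∃s.A} (+ ∃-successors) — d ∉ (∃s.A ⊓ A) possible
2. Hence d : (∃s.A ⊓ A): not entailed.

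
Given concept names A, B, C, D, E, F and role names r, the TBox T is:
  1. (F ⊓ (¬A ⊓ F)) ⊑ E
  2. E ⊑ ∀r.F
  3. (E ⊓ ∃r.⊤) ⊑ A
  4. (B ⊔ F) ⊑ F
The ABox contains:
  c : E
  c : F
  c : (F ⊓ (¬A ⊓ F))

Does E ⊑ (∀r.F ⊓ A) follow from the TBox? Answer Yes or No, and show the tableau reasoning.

1. E ⊑ (∀r.F ⊓ A)  ⇔  (E ⊓ (∃r.¬F ⊔ ¬A)) unsat w.r.t. T
   apply at x₀: E⊑∀r.F
   open: L(x₀) ⊇ {E, ¬A, ¬B, ¬F, ∀r.F, …}
2. Hence E ⊑ (∀r.F ⊓ A): not entailed.

No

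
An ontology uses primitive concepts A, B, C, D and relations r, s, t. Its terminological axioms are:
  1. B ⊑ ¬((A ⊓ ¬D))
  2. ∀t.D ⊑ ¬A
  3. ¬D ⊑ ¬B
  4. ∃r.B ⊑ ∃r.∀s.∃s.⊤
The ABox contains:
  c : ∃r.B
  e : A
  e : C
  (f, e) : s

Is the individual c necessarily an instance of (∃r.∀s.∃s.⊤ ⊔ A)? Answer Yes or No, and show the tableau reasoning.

1. c : (∃r.∀s.∃s.⊤ ⊔ A)?  L(c) = {∃r.B} ∪ {(∀r.∃s.∀s.⊥ ⊓ ¬A)}
   clash ⊥ at an ∃-successor — c ∈ (∃r.∀s.∃s.⊤ ⊔ A)
2. Hence c : (∃r.∀s.∃s.⊤ ⊔ A): entailed.

Yes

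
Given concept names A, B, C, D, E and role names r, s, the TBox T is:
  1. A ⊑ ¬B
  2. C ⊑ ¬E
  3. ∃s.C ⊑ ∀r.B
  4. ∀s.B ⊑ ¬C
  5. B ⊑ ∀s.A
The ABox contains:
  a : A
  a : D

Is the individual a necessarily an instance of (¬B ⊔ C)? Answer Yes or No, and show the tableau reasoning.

1. a : (¬B ⊔ C)?  L(a) = {A, D} ∪ {(B ⊓ ¬C)}
   clash {B, ¬B} at a — a ∈ (¬B ⊔ C)
2. Hence a : (¬B ⊔ C): entailed.

Yes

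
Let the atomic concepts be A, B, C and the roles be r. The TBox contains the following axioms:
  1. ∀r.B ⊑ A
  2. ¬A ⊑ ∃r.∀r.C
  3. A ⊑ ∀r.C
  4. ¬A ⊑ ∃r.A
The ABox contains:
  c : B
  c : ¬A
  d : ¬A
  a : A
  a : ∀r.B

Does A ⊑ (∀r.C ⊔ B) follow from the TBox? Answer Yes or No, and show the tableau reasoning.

1. A ⊑ (∀r.C ⊔ B)  ⇔  (A ⊓ (∃r.¬C ⊓ ¬B)) unsat w.r.t. T
   all branches close; clash {C, ¬C} at an ∃-successor
2. Hence A ⊑ (∀r.C ⊔ B): entailed.

Yes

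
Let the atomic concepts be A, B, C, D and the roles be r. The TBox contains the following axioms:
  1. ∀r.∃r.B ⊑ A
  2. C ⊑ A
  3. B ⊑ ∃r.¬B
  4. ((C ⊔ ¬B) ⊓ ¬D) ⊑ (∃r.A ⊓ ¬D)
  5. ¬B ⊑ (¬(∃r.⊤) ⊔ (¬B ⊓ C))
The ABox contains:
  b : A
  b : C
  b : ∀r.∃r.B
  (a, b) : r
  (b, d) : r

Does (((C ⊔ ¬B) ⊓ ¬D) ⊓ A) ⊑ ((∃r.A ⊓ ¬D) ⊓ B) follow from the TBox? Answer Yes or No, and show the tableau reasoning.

No

1. (((C ⊔ ¬B) ⊓ ¬D) ⊓ A) ⊑ ((∃r.A ⊓ ¬D) ⊓ B)  ⇔  ((((C ⊔ ¬B) ⊓ ¬D) ⊓ A) ⊓ ((∀r.¬A ⊔ D) ⊔ ¬B)) unsat w.r.t. T
   apply at x₀: ((C ⊔ ¬B) ⊓ ¬D)⊑(∃r.A ⊓ ¬D)
   open: L(x₀) ⊇ {A, C, ¬B, ¬D, ∃r.A} (+ ∃-successors)
2. Hence (((C ⊔ ¬B) ⊓ ¬D) ⊓ A) ⊑ ((∃r.A ⊓ ¬D) ⊓ B): not entailed.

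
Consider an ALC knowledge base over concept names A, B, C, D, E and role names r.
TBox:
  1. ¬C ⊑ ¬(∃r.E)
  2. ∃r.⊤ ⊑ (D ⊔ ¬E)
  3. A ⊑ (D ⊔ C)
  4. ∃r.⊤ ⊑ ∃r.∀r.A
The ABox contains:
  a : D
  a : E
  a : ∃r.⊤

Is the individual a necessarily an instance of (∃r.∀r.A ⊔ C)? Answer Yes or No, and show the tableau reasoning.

1. a : (∃r.∀r.A ⊔ C)?  L(a) = {D, E, ∃r.⊤} ∪ {(∀r.∃r.¬A ⊓ ¬C)}
   clash {A, ¬A} at an ∃-successor — a ∈ (∃r.∀r.A ⊔ C)
2. Hence a : (∃r.∀r.A ⊔ C): entailed.

Yes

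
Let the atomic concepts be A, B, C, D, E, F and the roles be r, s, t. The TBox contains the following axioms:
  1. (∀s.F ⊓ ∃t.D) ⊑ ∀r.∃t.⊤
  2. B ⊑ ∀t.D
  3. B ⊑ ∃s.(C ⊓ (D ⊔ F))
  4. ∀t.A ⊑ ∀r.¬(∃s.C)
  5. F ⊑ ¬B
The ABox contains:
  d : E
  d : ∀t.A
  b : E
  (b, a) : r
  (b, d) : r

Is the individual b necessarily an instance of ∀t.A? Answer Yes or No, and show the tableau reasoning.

No

1. b : ∀t.A?  L(b) = {E} ∪ {∃t.¬A}
   open: L(b) ⊇ {E, ¬B, ∃s.¬F, ∃t.¬A} (+ ∃-successors) — b ∉ ∀t.A possible
2. Hence b : ∀t.A: not entailed.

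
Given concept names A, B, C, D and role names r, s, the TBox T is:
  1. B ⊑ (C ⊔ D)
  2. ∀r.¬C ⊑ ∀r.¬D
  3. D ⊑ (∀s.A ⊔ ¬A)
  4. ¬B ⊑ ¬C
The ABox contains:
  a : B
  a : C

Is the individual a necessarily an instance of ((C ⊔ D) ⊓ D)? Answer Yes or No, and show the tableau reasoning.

No

1. a : ((C ⊔ D) ⊓ D)?  L(a) = {B, C} ∪ {((¬C ⊓ ¬D) ⊔ ¬D)}
   apply at a: B⊑(C ⊔ D)
   open: L(a) ⊇ {B, C, ¬D, ∃r.C} (+ ∃-successors) — a ∉ ((C ⊔ D) ⊓ D) possible
2. Hence a : ((C ⊔ D) ⊓ D): not entailed.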